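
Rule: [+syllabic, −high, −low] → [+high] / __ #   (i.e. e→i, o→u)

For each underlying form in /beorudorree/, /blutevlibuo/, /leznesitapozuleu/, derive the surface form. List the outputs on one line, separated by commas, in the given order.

/beorudorree/: /e/ is a mid vowel in word-final position, so it raises to [i]. → [beorudorrei].
/blutevlibuo/: /o/ is a mid vowel in word-final position, so it raises to [u]. → [blutevlibuu].
/leznesitapozuleu/: the rule's environment is not met; surfaces unchanged as [leznesitapozuleu].

beorudorrei, blutevlibuu, leznesitapozuleu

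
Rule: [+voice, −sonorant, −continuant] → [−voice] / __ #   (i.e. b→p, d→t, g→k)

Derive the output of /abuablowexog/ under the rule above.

/g/ is a voiced stop in word-final position, so it devoices to [k].
The other instances of /b/ do not occur in the required environment and remain unchanged.
Surface form: [abuablowexok].

abuablowexok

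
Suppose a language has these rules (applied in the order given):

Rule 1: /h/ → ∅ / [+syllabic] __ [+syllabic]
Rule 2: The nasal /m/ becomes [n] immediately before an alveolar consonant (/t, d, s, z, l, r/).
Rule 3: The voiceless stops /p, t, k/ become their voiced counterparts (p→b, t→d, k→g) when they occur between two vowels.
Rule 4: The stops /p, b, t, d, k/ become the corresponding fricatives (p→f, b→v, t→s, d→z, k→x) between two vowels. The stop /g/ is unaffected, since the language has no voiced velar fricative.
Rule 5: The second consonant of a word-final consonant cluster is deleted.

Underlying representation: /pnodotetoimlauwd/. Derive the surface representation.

Rule 1 (intervocalic h-deletion): no segment meets the environment; /pnodotetoimlauwd/ is unchanged.
Rule 2 (nasal place assimilation): /m/ precedes the alveolar consonant /l/, so it assimilates in place to [n]. /pnodotetoimlauwd/ → pnodotetoinlauwd.
Rule 3 (intervocalic voicing): /t/ is a voiceless stop between vowels /o/ and /e/, so it voices to [d]. /t/ is a voiceless stop between vowels /e/ and /o/, so it voices to [d]. /pnodotetoinlauwd/ → pnododedoinlauwd.
Rule 4 (intervocalic spirantization): /d/ is a stop between vowels /o/ and /o/, so it spirantizes to the fricative [z]. /d/ is a stop between vowels /o/ and /e/, so it spirantizes to the fricative [z]. /d/ is a stop between vowels /e/ and /o/, so it spirantizes to the fricative [z]. /pnododedoinlauwd/ → pnozozezoinlauwd.
Rule 5 (final cluster simplification): /d/ is the second consonant of a word-final cluster /wd/, so it deletes. /pnozozezoinlauwd/ → pnozozezoinlauw.

pnozozezoinlauw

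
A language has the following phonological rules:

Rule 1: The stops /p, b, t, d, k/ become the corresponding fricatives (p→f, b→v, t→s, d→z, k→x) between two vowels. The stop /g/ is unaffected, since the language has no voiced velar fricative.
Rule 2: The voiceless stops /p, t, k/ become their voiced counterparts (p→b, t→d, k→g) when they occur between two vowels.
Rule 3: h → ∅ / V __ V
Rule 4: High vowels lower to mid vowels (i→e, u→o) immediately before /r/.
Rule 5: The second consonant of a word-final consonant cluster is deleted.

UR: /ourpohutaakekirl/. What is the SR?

Rule 1 (intervocalic spirantization): /t/ is a stop between vowels /u/ and /a/, so it spirantizes to the fricative [s]. /k/ is a stop between vowels /a/ and /e/, so it spirantizes to the fricative [x]. /k/ is a stop between vowels /e/ and /i/, so it spirantizes to the fricative [x]. /ourpohutaakekirl/ → ourpohusaaxexirl.
Rule 2 (intervocalic voicing): no segment meets the environment; /ourpohusaaxexirl/ is unchanged.
Rule 3 (intervocalic h-deletion): /h/ occurs between vowels /o/ and /u/, so it deletes. /ourpohusaaxexirl/ → ourpousaaxexirl.
Rule 4 (pre-rhotic lowering): /u/ is a high vowel immediately before /r/, so it lowers to [o]. /i/ is a high vowel immediately before /r/, so it lowers to [e]. /ourpousaaxexirl/ → oorpousaaxexerl.
Rule 5 (final cluster simplification): /l/ is the second consonant of a word-final cluster /rl/, so it deletes. /oorpousaaxexerl/ → oorpousaaxexer.

oorpousaaxexer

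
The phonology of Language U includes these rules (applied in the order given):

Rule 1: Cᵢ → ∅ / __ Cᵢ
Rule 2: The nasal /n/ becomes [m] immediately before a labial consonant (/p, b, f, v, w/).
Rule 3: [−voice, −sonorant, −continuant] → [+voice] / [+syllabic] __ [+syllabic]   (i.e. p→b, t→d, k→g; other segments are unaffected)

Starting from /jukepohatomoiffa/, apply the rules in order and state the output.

Rule 1 (degemination): /ff/ is a geminate; the first /f/ deletes. /jukepohatomoiffa/ → jukepohatomoifa.
Rule 2 (nasal place assimilation): no segment meets the environment; /jukepohatomoifa/ is unchanged.
Rule 3 (intervocalic voicing): /k/ is a voiceless stop between vowels /u/ and /e/, so it voices to [g]. /p/ is a voiceless stop between vowels /e/ and /o/, so it voices to [b]. /t/ is a voiceless stop between vowels /a/ and /o/, so it voices to [d]. /jukepohatomoifa/ → jugebohadomoifa.

jugebohadomoifa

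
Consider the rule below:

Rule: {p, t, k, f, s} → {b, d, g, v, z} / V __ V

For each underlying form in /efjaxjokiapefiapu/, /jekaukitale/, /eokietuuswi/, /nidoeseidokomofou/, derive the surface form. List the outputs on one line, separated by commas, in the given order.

/efjaxjokiapefiapu/: /k/ is a voiceless obstruent between vowels /o/ and /i/, so it voices to [g]. /p/ is a voiceless obstruent between vowels /a/ and /e/, so it voices to [b]. /f/ is a voiceless obstruent between vowels /e/ and /i/, so it voices to [v]. /p/ is a voiceless obstruent between vowels /a/ and /u/, so it voices to [b]. → [efjaxjogiabeviabu].
/jekaukitale/: /k/ is a voiceless obstruent between vowels /e/ and /a/, so it voices to [g]. /k/ is a voiceless obstruent between vowels /u/ and /i/, so it voices to [g]. /t/ is a voiceless obstruent between vowels /i/ and /a/, so it voices to [d]. → [jegaugidale].
/eokietuuswi/: /k/ is a voiceless obstruent between vowels /o/ and /i/, so it voices to [g]. /t/ is a voiceless obstruent between vowels /e/ and /u/, so it voices to [d]. → [eogieduuswi].
/nidoeseidokomofou/: /s/ is a voiceless obstruent between vowels /e/ and /e/, so it voices to [z]. /k/ is a voiceless obstruent between vowels /o/ and /o/, so it voices to [g]. /f/ is a voiceless obstruent between vowels /o/ and /o/, so it voices to [v]. → [nidoezeidogomovou].

efjaxjogiabeviabu, jegaugidale, eogieduuswi, nidoezeidogomovou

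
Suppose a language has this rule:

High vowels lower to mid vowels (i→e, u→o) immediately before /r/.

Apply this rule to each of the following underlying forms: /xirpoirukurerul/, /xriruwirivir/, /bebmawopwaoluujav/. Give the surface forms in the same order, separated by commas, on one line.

xerpoerukorerul, xreruweriver, bebmawopwaoluujav

/xirpoirukurerul/: /i/ is a high vowel immediately before /r/, so it lowers to [e]. /i/ is a high vowel immediately before /r/, so it lowers to [e]. /u/ is a high vowel immediately before /r/, so it lowers to [o]. → [xerpoerukorerul].
/xriruwirivir/: /i/ is a high vowel immediately before /r/, so it lowers to [e]. /i/ is a high vowel immediately before /r/, so it lowers to [e]. /i/ is a high vowel immediately before /r/, so it lowers to [e]. → [xreruweriver].
/bebmawopwaoluujav/: the rule's environment is not met; surfaces unchanged as [bebmawopwaoluujav].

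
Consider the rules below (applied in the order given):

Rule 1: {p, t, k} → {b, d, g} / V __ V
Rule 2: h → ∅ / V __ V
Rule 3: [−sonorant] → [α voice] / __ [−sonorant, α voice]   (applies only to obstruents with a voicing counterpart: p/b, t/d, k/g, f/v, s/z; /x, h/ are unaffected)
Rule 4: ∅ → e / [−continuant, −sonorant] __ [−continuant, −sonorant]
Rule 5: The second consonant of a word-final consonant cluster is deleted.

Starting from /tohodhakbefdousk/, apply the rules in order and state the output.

Rule 1 (intervocalic voicing): no segment meets the environment; /tohodhakbefdousk/ is unchanged.
Rule 2 (intervocalic h-deletion): /h/ occurs between vowels /o/ and /o/, so it deletes. /tohodhakbefdousk/ → toodhakbefdousk.
Rule 3 (regressive voicing assimilation): /d/ precedes the voiceless obstruent /h/, so it devoices to [t] by assimilation. /k/ precedes the voiced obstruent /b/, so it voices to [g] by assimilation. /f/ precedes the voiced obstruent /d/, so it voices to [v] by assimilation. /toodhakbefdousk/ → toothagbevdousk.
Rule 4 (stop-cluster e-epenthesis): /g/ and /b/ form a stop–stop cluster, so [e] is inserted between them. /toothagbevdousk/ → toothagebevdousk.
Rule 5 (final cluster simplification): /k/ is the second consonant of a word-final cluster /sk/, so it deletes. /toothagebevdousk/ → toothagebevdous.

toothagebevdous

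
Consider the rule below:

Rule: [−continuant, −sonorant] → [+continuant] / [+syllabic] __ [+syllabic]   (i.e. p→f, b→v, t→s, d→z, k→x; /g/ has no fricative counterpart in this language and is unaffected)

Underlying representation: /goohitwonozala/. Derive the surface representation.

goohitwonozala

No segment of /goohitwonozala/ meets the structural description of the rule, so the form surfaces unchanged.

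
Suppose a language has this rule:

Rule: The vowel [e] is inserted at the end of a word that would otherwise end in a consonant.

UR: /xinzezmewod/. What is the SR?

xinzezmewode

the form ends in the consonant /d/, so [e] is inserted word-finally.
Surface form: [xinzezmewode].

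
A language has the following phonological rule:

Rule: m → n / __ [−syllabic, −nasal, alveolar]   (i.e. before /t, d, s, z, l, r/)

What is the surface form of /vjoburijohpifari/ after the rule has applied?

vjoburijohpifari

No segment of /vjoburijohpifari/ meets the structural description of the rule, so the form surfaces unchanged.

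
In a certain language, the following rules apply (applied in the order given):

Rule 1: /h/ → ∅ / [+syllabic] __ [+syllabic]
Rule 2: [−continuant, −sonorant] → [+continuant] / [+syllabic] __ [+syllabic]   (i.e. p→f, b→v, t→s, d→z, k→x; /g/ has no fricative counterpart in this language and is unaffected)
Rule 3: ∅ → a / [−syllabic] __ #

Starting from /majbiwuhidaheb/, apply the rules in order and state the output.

Rule 1 (intervocalic h-deletion): /h/ occurs between vowels /u/ and /i/, so it deletes. /h/ occurs between vowels /a/ and /e/, so it deletes. /majbiwuhidaheb/ → majbiwuidaeb.
Rule 2 (intervocalic spirantization): /d/ is a stop between vowels /i/ and /a/, so it spirantizes to the fricative [z]. /majbiwuidaeb/ → majbiwuizaeb.
Rule 3 (final a-epenthesis): the form ends in the consonant /b/, so [a] is inserted word-finally. /majbiwuizaeb/ → majbiwuizaeba.

majbiwuizaeba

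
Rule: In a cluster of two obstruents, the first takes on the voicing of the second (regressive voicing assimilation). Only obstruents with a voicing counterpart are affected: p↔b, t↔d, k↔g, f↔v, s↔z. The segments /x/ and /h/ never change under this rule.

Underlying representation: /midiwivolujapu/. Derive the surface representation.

midiwivolujapu

No segment of /midiwivolujapu/ meets the structural description of the rule, so the form surfaces unchanged.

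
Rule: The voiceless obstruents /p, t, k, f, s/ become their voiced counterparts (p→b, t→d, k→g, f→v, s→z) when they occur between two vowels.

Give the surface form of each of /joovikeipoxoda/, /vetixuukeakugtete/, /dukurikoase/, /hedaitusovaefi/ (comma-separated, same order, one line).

joovigeiboxoda, vedixuugeagugtede, dugurigoaze, hedaiduzovaevi

/joovikeipoxoda/: /k/ is a voiceless obstruent between vowels /i/ and /e/, so it voices to [g]. /p/ is a voiceless obstruent between vowels /i/ and /o/, so it voices to [b]. → [joovigeiboxoda].
/vetixuukeakugtete/: /t/ is a voiceless obstruent between vowels /e/ and /i/, so it voices to [d]. /k/ is a voiceless obstruent between vowels /u/ and /e/, so it voices to [g]. /k/ is a voiceless obstruent between vowels /a/ and /u/, so it voices to [g]. /t/ is a voiceless obstruent between vowels /e/ and /e/, so it voices to [d]. → [vedixuugeagugtede].
/dukurikoase/: /k/ is a voiceless obstruent between vowels /u/ and /u/, so it voices to [g]. /k/ is a voiceless obstruent between vowels /i/ and /o/, so it voices to [g]. /s/ is a voiceless obstruent between vowels /a/ and /e/, so it voices to [z]. → [dugurigoaze].
/hedaitusovaefi/: /t/ is a voiceless obstruent between vowels /i/ and /u/, so it voices to [d]. /s/ is a voiceless obstruent between vowels /u/ and /o/, so it voices to [z]. /f/ is a voiceless obstruent between vowels /e/ and /i/, so it voices to [v]. → [hedaiduzovaevi].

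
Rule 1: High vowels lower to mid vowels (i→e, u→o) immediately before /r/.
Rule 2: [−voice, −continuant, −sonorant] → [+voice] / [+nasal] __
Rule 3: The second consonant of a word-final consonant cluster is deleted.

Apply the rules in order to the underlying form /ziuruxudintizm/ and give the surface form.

zioruxudindiz

Rule 1 (pre-rhotic lowering): /u/ is a high vowel immediately before /r/, so it lowers to [o]. /ziuruxudintizm/ → zioruxudintizm.
Rule 2 (post-nasal voicing): /t/ is a voiceless stop immediately after the nasal /n/, so it voices to [d]. /zioruxudintizm/ → zioruxudindizm.
Rule 3 (final cluster simplification): /m/ is the second consonant of a word-final cluster /zm/, so it deletes. /zioruxudindizm/ → zioruxudindiz.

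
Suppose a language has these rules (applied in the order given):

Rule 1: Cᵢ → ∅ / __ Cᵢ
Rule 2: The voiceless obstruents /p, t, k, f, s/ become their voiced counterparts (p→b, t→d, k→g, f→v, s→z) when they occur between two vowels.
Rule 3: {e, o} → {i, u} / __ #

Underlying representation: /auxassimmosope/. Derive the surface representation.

Rule 1 (degemination): /ss/ is a geminate; the first /s/ deletes. /mm/ is a geminate; the first /m/ deletes. /auxassimmosope/ → auxasimosope.
Rule 2 (intervocalic voicing): /s/ is a voiceless obstruent between vowels /a/ and /i/, so it voices to [z]. /s/ is a voiceless obstruent between vowels /o/ and /o/, so it voices to [z]. /p/ is a voiceless obstruent between vowels /o/ and /e/, so it voices to [b]. /auxasimosope/ → auxazimozobe.
Rule 3 (final vowel raising): /e/ is a mid vowel in word-final position, so it raises to [i]. /auxazimozobe/ → auxazimozobi.

auxazimozobi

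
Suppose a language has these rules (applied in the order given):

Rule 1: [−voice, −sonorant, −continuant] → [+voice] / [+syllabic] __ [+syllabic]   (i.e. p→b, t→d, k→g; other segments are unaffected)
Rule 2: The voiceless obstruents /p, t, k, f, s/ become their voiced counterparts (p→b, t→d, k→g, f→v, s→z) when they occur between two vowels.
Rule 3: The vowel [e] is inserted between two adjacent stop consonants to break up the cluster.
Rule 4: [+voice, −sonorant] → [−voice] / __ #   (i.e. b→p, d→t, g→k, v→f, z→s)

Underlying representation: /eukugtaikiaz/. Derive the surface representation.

Rule 1 (intervocalic voicing): /k/ is a voiceless stop between vowels /u/ and /u/, so it voices to [g]. /k/ is a voiceless stop between vowels /i/ and /i/, so it voices to [g]. /eukugtaikiaz/ → eugugtaigiaz.
Rule 2 (intervocalic voicing): no segment meets the environment; /eugugtaigiaz/ is unchanged.
Rule 3 (stop-cluster e-epenthesis): /g/ and /t/ form a stop–stop cluster, so [e] is inserted between them. /eugugtaigiaz/ → eugugetaigiaz.
Rule 4 (final devoicing): /z/ is a voiced obstruent in word-final position, so it devoices to [s]. /eugugetaigiaz/ → eugugetaigias.

eugugetaigias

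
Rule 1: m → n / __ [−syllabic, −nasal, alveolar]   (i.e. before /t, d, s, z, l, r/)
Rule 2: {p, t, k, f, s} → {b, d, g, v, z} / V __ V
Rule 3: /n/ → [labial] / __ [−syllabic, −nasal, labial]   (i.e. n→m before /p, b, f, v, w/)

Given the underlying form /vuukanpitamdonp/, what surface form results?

Rule 1 (nasal place assimilation): /m/ precedes the alveolar consonant /d/, so it assimilates in place to [n]. /vuukanpitamdonp/ → vuukanpitandonp.
Rule 2 (intervocalic voicing): /k/ is a voiceless obstruent between vowels /u/ and /a/, so it voices to [g]. /t/ is a voiceless obstruent between vowels /i/ and /a/, so it voices to [d]. /vuukanpitandonp/ → vuuganpidandonp.
Rule 3 (nasal place assimilation): /n/ precedes the labial consonant /p/, so it assimilates in place to [m]. /n/ precedes the labial consonant /p/, so it assimilates in place to [m]. /vuuganpidandonp/ → vuugampidandomp.

vuugampidandomp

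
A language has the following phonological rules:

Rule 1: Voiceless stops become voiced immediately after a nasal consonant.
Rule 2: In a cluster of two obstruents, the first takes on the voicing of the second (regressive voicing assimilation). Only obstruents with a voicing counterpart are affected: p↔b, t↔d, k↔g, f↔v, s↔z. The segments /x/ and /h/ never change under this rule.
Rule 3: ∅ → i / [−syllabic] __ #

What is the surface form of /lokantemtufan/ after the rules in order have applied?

Rule 1 (post-nasal voicing): /t/ is a voiceless stop immediately after the nasal /n/, so it voices to [d]. /t/ is a voiceless stop immediately after the nasal /m/, so it voices to [d]. /lokantemtufan/ → lokandemdufan.
Rule 2 (regressive voicing assimilation): no segment meets the environment; /lokandemdufan/ is unchanged.
Rule 3 (final i-epenthesis): the form ends in the consonant /n/, so [i] is inserted word-finally. /lokandemdufan/ → lokandemdufani.

lokandemdufani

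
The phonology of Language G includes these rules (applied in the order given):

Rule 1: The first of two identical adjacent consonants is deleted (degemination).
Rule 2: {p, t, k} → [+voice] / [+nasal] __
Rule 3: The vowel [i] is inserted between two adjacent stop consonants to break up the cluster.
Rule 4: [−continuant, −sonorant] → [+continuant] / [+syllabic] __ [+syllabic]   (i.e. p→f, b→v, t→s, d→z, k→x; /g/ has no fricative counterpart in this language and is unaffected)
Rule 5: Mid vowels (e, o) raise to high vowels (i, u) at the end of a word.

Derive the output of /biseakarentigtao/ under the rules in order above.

biseaxarendigisau

Rule 1 (degemination): no segment meets the environment; /biseakarentigtao/ is unchanged.
Rule 2 (post-nasal voicing): /t/ is a voiceless stop immediately after the nasal /n/, so it voices to [d]. /biseakarentigtao/ → biseakarendigtao.
Rule 3 (stop-cluster i-epenthesis): /g/ and /t/ form a stop–stop cluster, so [i] is inserted between them. /biseakarendigtao/ → biseakarendigitao.
Rule 4 (intervocalic spirantization): /k/ is a stop between vowels /a/ and /a/, so it spirantizes to the fricative [x]. /t/ is a stop between vowels /i/ and /a/, so it spirantizes to the fricative [s]. /biseakarendigitao/ → biseaxarendigisao.
Rule 5 (final vowel raising): /o/ is a mid vowel in word-final position, so it raises to [u]. /biseaxarendigisao/ → biseaxarendigisau.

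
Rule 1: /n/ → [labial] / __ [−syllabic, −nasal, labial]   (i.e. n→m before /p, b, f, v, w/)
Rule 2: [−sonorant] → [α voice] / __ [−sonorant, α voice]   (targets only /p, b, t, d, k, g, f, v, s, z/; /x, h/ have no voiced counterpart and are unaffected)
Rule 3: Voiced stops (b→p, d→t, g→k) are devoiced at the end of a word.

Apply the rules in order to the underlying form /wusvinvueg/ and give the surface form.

wuzvimvuek

Rule 1 (nasal place assimilation): /n/ precedes the labial consonant /v/, so it assimilates in place to [m]. /wusvinvueg/ → wusvimvueg.
Rule 2 (regressive voicing assimilation): /s/ precedes the voiced obstruent /v/, so it voices to [z] by assimilation. /wusvimvueg/ → wuzvimvueg.
Rule 3 (final devoicing): /g/ is a voiced stop in word-final position, so it devoices to [k]. /wuzvimvueg/ → wuzvimvuek.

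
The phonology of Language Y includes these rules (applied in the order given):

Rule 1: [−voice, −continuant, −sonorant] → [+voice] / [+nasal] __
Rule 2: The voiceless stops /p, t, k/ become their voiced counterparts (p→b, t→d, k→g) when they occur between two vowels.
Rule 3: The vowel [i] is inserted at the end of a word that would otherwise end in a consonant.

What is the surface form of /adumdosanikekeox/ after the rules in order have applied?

adumdosanigegeoxi

Rule 1 (post-nasal voicing): no segment meets the environment; /adumdosanikekeox/ is unchanged.
Rule 2 (intervocalic voicing): /k/ is a voiceless stop between vowels /i/ and /e/, so it voices to [g]. /k/ is a voiceless stop between vowels /e/ and /e/, so it voices to [g]. /adumdosanikekeox/ → adumdosanigegeox.
Rule 3 (final i-epenthesis): the form ends in the consonant /x/, so [i] is inserted word-finally. /adumdosanigegeox/ → adumdosanigegeoxi.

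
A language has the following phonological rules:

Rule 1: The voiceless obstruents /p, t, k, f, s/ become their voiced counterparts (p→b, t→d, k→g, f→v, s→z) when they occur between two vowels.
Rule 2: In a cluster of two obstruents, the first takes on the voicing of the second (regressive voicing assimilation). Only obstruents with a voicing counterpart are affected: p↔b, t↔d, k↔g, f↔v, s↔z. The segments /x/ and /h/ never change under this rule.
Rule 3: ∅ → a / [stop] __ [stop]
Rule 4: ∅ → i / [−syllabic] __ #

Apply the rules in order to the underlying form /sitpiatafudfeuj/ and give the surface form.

Rule 1 (intervocalic voicing): /t/ is a voiceless obstruent between vowels /a/ and /a/, so it voices to [d]. /f/ is a voiceless obstruent between vowels /a/ and /u/, so it voices to [v]. /sitpiatafudfeuj/ → sitpiadavudfeuj.
Rule 2 (regressive voicing assimilation): /d/ precedes the voiceless obstruent /f/, so it devoices to [t] by assimilation. /sitpiadavudfeuj/ → sitpiadavutfeuj.
Rule 3 (stop-cluster a-epenthesis): /t/ and /p/ form a stop–stop cluster, so [a] is inserted between them. /sitpiadavutfeuj/ → sitapiadavutfeuj.
Rule 4 (final i-epenthesis): the form ends in the consonant /j/, so [i] is inserted word-finally. /sitapiadavutfeuj/ → sitapiadavutfeuji.

sitapiadavutfeuji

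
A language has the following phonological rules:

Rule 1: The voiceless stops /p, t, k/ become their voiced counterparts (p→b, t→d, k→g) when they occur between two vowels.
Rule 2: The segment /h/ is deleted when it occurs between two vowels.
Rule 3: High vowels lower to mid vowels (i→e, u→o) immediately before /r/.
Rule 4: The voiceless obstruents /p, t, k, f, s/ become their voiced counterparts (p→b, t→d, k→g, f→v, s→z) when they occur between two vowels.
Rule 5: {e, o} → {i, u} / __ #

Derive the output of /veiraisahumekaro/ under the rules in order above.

veeraizaumegaru

Rule 1 (intervocalic voicing): /k/ is a voiceless stop between vowels /e/ and /a/, so it voices to [g]. /veiraisahumekaro/ → veiraisahumegaro.
Rule 2 (intervocalic h-deletion): /h/ occurs between vowels /a/ and /u/, so it deletes. /veiraisahumegaro/ → veiraisaumegaro.
Rule 3 (pre-rhotic lowering): /i/ is a high vowel immediately before /r/, so it lowers to [e]. /veiraisaumegaro/ → veeraisaumegaro.
Rule 4 (intervocalic voicing): /s/ is a voiceless obstruent between vowels /i/ and /a/, so it voices to [z]. /veeraisaumegaro/ → veeraizaumegaro.
Rule 5 (final vowel raising): /o/ is a mid vowel in word-final position, so it raises to [u]. /veeraizaumegaro/ → veeraizaumegaru.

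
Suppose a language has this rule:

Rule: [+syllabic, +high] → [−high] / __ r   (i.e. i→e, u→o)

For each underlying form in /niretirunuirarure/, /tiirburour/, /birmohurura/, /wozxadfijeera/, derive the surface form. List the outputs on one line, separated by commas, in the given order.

nereterunuerarore, tierboroor, bermohorora, wozxadfijeera

/niretirunuirarure/: /i/ is a high vowel immediately before /r/, so it lowers to [e]. /i/ is a high vowel immediately before /r/, so it lowers to [e]. /i/ is a high vowel immediately before /r/, so it lowers to [e]. /u/ is a high vowel immediately before /r/, so it lowers to [o]. → [nereterunuerarore].
/tiirburour/: /i/ is a high vowel immediately before /r/, so it lowers to [e]. /u/ is a high vowel immediately before /r/, so it lowers to [o]. /u/ is a high vowel immediately before /r/, so it lowers to [o]. → [tierboroor].
/birmohurura/: /i/ is a high vowel immediately before /r/, so it lowers to [e]. /u/ is a high vowel immediately before /r/, so it lowers to [o]. /u/ is a high vowel immediately before /r/, so it lowers to [o]. → [bermohorora].
/wozxadfijeera/: the rule's environment is not met; surfaces unchanged as [wozxadfijeera].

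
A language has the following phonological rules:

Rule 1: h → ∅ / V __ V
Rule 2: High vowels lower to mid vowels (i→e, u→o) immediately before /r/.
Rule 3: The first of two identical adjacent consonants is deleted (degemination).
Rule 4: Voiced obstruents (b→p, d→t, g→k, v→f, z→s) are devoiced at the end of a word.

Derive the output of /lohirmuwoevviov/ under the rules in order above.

loermuwoeviof

Rule 1 (intervocalic h-deletion): /h/ occurs between vowels /o/ and /i/, so it deletes. /lohirmuwoevviov/ → loirmuwoevviov.
Rule 2 (pre-rhotic lowering): /i/ is a high vowel immediately before /r/, so it lowers to [e]. /loirmuwoevviov/ → loermuwoevviov.
Rule 3 (degemination): /vv/ is a geminate; the first /v/ deletes. /loermuwoevviov/ → loermuwoeviov.
Rule 4 (final devoicing): /v/ is a voiced obstruent in word-final position, so it devoices to [f]. /loermuwoeviov/ → loermuwoeviof.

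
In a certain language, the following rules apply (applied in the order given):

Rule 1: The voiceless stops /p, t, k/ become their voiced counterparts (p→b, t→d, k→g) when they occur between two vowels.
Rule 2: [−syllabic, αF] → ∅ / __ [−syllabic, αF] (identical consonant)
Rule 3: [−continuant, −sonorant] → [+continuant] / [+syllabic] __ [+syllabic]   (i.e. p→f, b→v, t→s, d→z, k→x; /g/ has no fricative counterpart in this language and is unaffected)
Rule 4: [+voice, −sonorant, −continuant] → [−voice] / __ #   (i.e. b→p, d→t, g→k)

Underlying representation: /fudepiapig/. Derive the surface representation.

Rule 1 (intervocalic voicing): /p/ is a voiceless stop between vowels /e/ and /i/, so it voices to [b]. /p/ is a voiceless stop between vowels /a/ and /i/, so it voices to [b]. /fudepiapig/ → fudebiabig.
Rule 2 (degemination): no segment meets the environment; /fudebiabig/ is unchanged.
Rule 3 (intervocalic spirantization): /d/ is a stop between vowels /u/ and /e/, so it spirantizes to the fricative [z]. /b/ is a stop between vowels /e/ and /i/, so it spirantizes to the fricative [v]. /b/ is a stop between vowels /a/ and /i/, so it spirantizes to the fricative [v]. /fudebiabig/ → fuzeviavig.
Rule 4 (final devoicing): /g/ is a voiced stop in word-final position, so it devoices to [k]. /fuzeviavig/ → fuzeviavik.

fuzeviavik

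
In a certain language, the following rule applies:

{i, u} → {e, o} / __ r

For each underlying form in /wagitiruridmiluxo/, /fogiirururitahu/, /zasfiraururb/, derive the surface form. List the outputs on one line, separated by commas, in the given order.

/wagitiruridmiluxo/: /i/ is a high vowel immediately before /r/, so it lowers to [e]. /u/ is a high vowel immediately before /r/, so it lowers to [o]. → [wagiteroridmiluxo].
/fogiirururitahu/: /i/ is a high vowel immediately before /r/, so it lowers to [e]. /u/ is a high vowel immediately before /r/, so it lowers to [o]. /u/ is a high vowel immediately before /r/, so it lowers to [o]. → [fogierororitahu].
/zasfiraururb/: /i/ is a high vowel immediately before /r/, so it lowers to [e]. /u/ is a high vowel immediately before /r/, so it lowers to [o]. /u/ is a high vowel immediately before /r/, so it lowers to [o]. → [zasferaororb].

wagiteroridmiluxo, fogierororitahu, zasferaororb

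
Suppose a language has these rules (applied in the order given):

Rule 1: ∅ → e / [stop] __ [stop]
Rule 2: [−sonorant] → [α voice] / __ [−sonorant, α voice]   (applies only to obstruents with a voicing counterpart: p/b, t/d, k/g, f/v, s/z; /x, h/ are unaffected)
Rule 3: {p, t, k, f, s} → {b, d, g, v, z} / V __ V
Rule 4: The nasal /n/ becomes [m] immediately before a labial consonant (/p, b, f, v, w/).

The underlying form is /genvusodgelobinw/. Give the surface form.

Rule 1 (stop-cluster e-epenthesis): /d/ and /g/ form a stop–stop cluster, so [e] is inserted between them. /genvusodgelobinw/ → genvusodegelobinw.
Rule 2 (regressive voicing assimilation): no segment meets the environment; /genvusodegelobinw/ is unchanged.
Rule 3 (intervocalic voicing): /s/ is a voiceless obstruent between vowels /u/ and /o/, so it voices to [z]. /genvusodegelobinw/ → genvuzodegelobinw.
Rule 4 (nasal place assimilation): /n/ precedes the labial consonant /v/, so it assimilates in place to [m]. /n/ precedes the labial consonant /w/, so it assimilates in place to [m]. /genvuzodegelobinw/ → gemvuzodegelobimw.

gemvuzodegelobimw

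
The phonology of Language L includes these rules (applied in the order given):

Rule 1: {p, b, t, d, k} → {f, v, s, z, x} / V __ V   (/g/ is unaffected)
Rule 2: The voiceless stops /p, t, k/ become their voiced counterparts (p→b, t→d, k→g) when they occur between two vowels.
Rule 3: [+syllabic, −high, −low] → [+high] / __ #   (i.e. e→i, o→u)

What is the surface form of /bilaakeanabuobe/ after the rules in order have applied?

bilaaxeanavuovi

Rule 1 (intervocalic spirantization): /k/ is a stop between vowels /a/ and /e/, so it spirantizes to the fricative [x]. /b/ is a stop between vowels /a/ and /u/, so it spirantizes to the fricative [v]. /b/ is a stop between vowels /o/ and /e/, so it spirantizes to the fricative [v]. /bilaakeanabuobe/ → bilaaxeanavuove.
Rule 2 (intervocalic voicing): no segment meets the environment; /bilaaxeanavuove/ is unchanged.
Rule 3 (final vowel raising): /e/ is a mid vowel in word-final position, so it raises to [i]. /bilaaxeanavuove/ → bilaaxeanavuovi.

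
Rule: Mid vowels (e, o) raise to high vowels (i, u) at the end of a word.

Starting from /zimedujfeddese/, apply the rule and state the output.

Scanning /zimedujfeddese/: /e/ at position 4 is not in the conditioning environment; /e/ at position 9 is not in the conditioning environment; /e/ at position 12 is not in the conditioning environment; /e/ is a mid vowel in word-final position, so it raises to [i].
Result: [zimedujfeddesi].

zimedujfeddesi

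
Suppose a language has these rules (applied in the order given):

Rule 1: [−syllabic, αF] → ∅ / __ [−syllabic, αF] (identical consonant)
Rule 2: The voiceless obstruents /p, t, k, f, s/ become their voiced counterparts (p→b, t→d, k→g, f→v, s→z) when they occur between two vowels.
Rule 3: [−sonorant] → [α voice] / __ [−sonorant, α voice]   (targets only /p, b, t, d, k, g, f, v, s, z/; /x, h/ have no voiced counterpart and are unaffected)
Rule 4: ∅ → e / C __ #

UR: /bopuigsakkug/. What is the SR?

bobuiksaguge

Rule 1 (degemination): /kk/ is a geminate; the first /k/ deletes. /bopuigsakkug/ → bopuigsakug.
Rule 2 (intervocalic voicing): /p/ is a voiceless obstruent between vowels /o/ and /u/, so it voices to [b]. /k/ is a voiceless obstruent between vowels /a/ and /u/, so it voices to [g]. /bopuigsakug/ → bobuigsagug.
Rule 3 (regressive voicing assimilation): /g/ precedes the voiceless obstruent /s/, so it devoices to [k] by assimilation. /bobuigsagug/ → bobuiksagug.
Rule 4 (final e-epenthesis): the form ends in the consonant /g/, so [e] is inserted word-finally. /bobuiksagug/ → bobuiksaguge.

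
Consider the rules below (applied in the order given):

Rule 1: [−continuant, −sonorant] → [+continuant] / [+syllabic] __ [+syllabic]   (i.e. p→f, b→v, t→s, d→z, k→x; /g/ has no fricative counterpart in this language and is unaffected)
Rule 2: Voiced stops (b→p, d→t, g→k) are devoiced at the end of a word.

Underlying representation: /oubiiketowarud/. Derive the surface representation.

ouviixesowarut

Rule 1 (intervocalic spirantization): /b/ is a stop between vowels /u/ and /i/, so it spirantizes to the fricative [v]. /k/ is a stop between vowels /i/ and /e/, so it spirantizes to the fricative [x]. /t/ is a stop between vowels /e/ and /o/, so it spirantizes to the fricative [s]. /oubiiketowarud/ → ouviixesowarud.
Rule 2 (final devoicing): /d/ is a voiced stop in word-final position, so it devoices to [t]. /ouviixesowarud/ → ouviixesowarut.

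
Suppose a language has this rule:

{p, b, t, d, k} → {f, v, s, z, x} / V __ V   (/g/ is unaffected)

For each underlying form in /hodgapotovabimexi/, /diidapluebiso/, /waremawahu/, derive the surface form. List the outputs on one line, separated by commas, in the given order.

/hodgapotovabimexi/: /p/ is a stop between vowels /a/ and /o/, so it spirantizes to the fricative [f]. /t/ is a stop between vowels /o/ and /o/, so it spirantizes to the fricative [s]. /b/ is a stop between vowels /a/ and /i/, so it spirantizes to the fricative [v]. → [hodgafosovavimexi].
/diidapluebiso/: /d/ is a stop between vowels /i/ and /a/, so it spirantizes to the fricative [z]. /b/ is a stop between vowels /e/ and /i/, so it spirantizes to the fricative [v]. → [diizaplueviso].
/waremawahu/: the rule's environment is not met; surfaces unchanged as [waremawahu].

hodgafosovavimexi, diizaplueviso, waremawahu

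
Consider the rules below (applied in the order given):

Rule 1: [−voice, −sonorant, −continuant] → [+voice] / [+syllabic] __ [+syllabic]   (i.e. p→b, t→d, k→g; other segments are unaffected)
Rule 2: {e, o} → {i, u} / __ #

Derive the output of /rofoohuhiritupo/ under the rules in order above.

Rule 1 (intervocalic voicing): /t/ is a voiceless stop between vowels /i/ and /u/, so it voices to [d]. /p/ is a voiceless stop between vowels /u/ and /o/, so it voices to [b]. /rofoohuhiritupo/ → rofoohuhiridubo.
Rule 2 (final vowel raising): /o/ is a mid vowel in word-final position, so it raises to [u]. /rofoohuhiridubo/ → rofoohuhiridubu.

rofoohuhiridubu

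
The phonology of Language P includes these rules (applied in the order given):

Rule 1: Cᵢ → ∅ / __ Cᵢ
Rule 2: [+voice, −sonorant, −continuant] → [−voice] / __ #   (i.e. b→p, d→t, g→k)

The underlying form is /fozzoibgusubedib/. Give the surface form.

fozoibgusubedip

Rule 1 (degemination): /zz/ is a geminate; the first /z/ deletes. /fozzoibgusubedib/ → fozoibgusubedib.
Rule 2 (final devoicing): /b/ is a voiced stop in word-final position, so it devoices to [p]. /fozoibgusubedib/ → fozoibgusubedip.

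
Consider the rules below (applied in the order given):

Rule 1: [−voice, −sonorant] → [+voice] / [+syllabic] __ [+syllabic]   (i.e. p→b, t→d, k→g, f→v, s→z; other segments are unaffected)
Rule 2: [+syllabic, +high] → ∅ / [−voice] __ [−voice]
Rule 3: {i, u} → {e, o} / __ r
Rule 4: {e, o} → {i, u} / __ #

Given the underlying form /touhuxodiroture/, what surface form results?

Rule 1 (intervocalic voicing): /t/ is a voiceless obstruent between vowels /o/ and /u/, so it voices to [d]. /touhuxodiroture/ → touhuxodirodure.
Rule 2 (high vowel syncope): /u/ is a high vowel flanked by voiceless consonants /h/ and /x/, so it deletes. /touhuxodirodure/ → touhxodirodure.
Rule 3 (pre-rhotic lowering): /i/ is a high vowel immediately before /r/, so it lowers to [e]. /u/ is a high vowel immediately before /r/, so it lowers to [o]. /touhxodirodure/ → touhxoderodore.
Rule 4 (final vowel raising): /e/ is a mid vowel in word-final position, so it raises to [i]. /touhxoderodore/ → touhxoderodori.

touhxoderodori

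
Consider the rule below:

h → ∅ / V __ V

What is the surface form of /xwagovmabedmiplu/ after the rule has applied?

xwagovmabedmiplu

No segment of /xwagovmabedmiplu/ meets the structural description of the rule, so the form surfaces unchanged.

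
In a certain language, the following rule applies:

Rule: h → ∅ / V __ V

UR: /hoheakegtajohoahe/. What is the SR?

/h/ occurs between vowels /o/ and /e/, so it deletes.
/h/ occurs between vowels /o/ and /o/, so it deletes.
/h/ occurs between vowels /a/ and /e/, so it deletes.
The other instance of /h/ does not occur in the required environment and remains unchanged.
Surface form: [hoeakegtajooae].

hoeakegtajooae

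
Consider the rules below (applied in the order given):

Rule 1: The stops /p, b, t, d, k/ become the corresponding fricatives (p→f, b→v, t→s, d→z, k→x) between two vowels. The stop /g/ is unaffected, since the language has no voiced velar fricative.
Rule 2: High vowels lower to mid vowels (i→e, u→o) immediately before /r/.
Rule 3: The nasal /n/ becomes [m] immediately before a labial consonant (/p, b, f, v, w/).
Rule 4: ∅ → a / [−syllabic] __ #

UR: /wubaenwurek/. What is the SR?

wuvaemworeka

Rule 1 (intervocalic spirantization): /b/ is a stop between vowels /u/ and /a/, so it spirantizes to the fricative [v]. /wubaenwurek/ → wuvaenwurek.
Rule 2 (pre-rhotic lowering): /u/ is a high vowel immediately before /r/, so it lowers to [o]. /wuvaenwurek/ → wuvaenworek.
Rule 3 (nasal place assimilation): /n/ precedes the labial consonant /w/, so it assimilates in place to [m]. /wuvaenworek/ → wuvaemworek.
Rule 4 (final a-epenthesis): the form ends in the consonant /k/, so [a] is inserted word-finally. /wuvaemworek/ → wuvaemworeka.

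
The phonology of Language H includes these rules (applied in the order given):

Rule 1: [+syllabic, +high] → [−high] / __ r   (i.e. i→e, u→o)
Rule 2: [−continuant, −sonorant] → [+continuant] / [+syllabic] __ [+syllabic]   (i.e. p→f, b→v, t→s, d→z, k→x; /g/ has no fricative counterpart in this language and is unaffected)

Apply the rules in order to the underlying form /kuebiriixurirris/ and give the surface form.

kueveriixorerris

Rule 1 (pre-rhotic lowering): /i/ is a high vowel immediately before /r/, so it lowers to [e]. /u/ is a high vowel immediately before /r/, so it lowers to [o]. /i/ is a high vowel immediately before /r/, so it lowers to [e]. /kuebiriixurirris/ → kueberiixorerris.
Rule 2 (intervocalic spirantization): /b/ is a stop between vowels /e/ and /e/, so it spirantizes to the fricative [v]. /kueberiixorerris/ → kueveriixorerris.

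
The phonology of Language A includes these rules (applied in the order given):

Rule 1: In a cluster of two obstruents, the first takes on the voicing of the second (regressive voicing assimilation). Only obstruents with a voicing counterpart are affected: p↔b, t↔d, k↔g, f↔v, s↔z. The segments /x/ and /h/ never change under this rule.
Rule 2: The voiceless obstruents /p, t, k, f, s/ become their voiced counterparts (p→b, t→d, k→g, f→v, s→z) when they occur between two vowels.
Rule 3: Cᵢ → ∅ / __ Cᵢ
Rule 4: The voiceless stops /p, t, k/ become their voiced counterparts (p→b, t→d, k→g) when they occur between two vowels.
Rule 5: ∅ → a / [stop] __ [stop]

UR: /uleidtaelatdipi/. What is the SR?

uleidaeladibi

Rule 1 (regressive voicing assimilation): /d/ precedes the voiceless obstruent /t/, so it devoices to [t] by assimilation. /t/ precedes the voiced obstruent /d/, so it voices to [d] by assimilation. /uleidtaelatdipi/ → uleittaeladdipi.
Rule 2 (intervocalic voicing): /p/ is a voiceless obstruent between vowels /i/ and /i/, so it voices to [b]. /uleittaeladdipi/ → uleittaeladdibi.
Rule 3 (degemination): /tt/ is a geminate; the first /t/ deletes. /dd/ is a geminate; the first /d/ deletes. /uleittaeladdibi/ → uleitaeladibi.
Rule 4 (intervocalic voicing): /t/ is a voiceless stop between vowels /i/ and /a/, so it voices to [d]. /uleitaeladibi/ → uleidaeladibi.
Rule 5 (stop-cluster a-epenthesis): no segment meets the environment; /uleidaeladibi/ is unchanged.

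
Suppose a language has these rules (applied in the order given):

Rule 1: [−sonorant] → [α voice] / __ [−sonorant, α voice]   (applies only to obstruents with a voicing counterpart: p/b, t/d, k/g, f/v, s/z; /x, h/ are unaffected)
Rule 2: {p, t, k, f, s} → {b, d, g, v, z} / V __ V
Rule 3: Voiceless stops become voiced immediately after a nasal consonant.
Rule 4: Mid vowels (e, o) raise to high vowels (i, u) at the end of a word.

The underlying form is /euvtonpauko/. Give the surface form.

euftonbaugu

Rule 1 (regressive voicing assimilation): /v/ precedes the voiceless obstruent /t/, so it devoices to [f] by assimilation. /euvtonpauko/ → euftonpauko.
Rule 2 (intervocalic voicing): /k/ is a voiceless obstruent between vowels /u/ and /o/, so it voices to [g]. /euftonpauko/ → euftonpaugo.
Rule 3 (post-nasal voicing): /p/ is a voiceless stop immediately after the nasal /n/, so it voices to [b]. /euftonpaugo/ → euftonbaugo.
Rule 4 (final vowel raising): /o/ is a mid vowel in word-final position, so it raises to [u]. /euftonbaugo/ → euftonbaugu.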